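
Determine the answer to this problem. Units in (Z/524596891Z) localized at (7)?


Local ring = Z/40353607Z.
phi(40353607) = 7^8*(7-1) = 34588806


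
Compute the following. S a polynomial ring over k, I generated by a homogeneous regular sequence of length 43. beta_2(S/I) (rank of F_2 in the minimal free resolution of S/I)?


Regular sequence => Koszul complex is the minimal free resolution.
Syz_1 minimally generated by Koszul relations f_i*e_j - f_j*e_i (i<j): mu(Syz_1) = beta_2 = C(m,2) = m(m-1)/2
m=43
43*42/2 = 903


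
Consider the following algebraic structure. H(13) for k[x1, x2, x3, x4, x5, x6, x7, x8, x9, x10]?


C(d+n-1,n-1)=C(22,9)=497420


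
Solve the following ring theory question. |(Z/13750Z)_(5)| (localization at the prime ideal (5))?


5-primary part: 13750=5^4*22
Size=5^4=625


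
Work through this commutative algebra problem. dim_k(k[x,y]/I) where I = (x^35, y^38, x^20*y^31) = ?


k[x,y]/I, I = (x^35, y^38, x^20*y^31)
Rect: 35x38=1330. Corner: (35-20)x(38-31)=105.
dim = 1330-105 = 1225


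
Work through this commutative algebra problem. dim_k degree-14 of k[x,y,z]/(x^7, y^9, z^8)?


Need i<7, j<9, k<8 with i+j+k=14.
For each i, j ranges over max(0,14-i-7)..min(8,14-i):
  i=0: j in [7,8] -> 2
  i=1: j in [6,8] -> 3
  i=2: j in [5,8] -> 4
  i=3: j in [4,8] -> 5
  i=4: j in [3,8] -> 6
  i=5: j in [2,8] -> 7
  i=6: j in [1,8] -> 8
H(14) = 2+3+4+5+6+7+8 = 35


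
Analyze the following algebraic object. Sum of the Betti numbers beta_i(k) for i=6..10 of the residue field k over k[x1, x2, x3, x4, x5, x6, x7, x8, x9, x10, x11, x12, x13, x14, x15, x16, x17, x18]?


Koszul resolution: beta_i(k)=C(n,i), n=18
C(18,6)=18564, C(18,7)=31824, C(18,8)=43758, C(18,9)=48620, C(18,10)=43758
Sum=186524


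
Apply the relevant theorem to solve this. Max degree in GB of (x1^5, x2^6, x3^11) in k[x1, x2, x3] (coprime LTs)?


Pure powers, coprime LTs => already GB.
Degrees: 5, 6, 11
Max=11


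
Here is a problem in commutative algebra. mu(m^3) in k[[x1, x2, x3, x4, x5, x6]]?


C(n+d-1,d)=C(8,3)=56


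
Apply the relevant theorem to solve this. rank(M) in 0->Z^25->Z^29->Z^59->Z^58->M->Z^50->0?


Alt sum=0:
(-1)^0*25 + (-1)^1*29 + (-1)^2*59 + (-1)^3*58 + (-1)^4*? + (-1)^5*50=0
rank(M)=53


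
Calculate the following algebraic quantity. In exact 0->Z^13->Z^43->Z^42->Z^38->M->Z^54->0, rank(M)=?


Alt sum=0:
(-1)^0*13 + (-1)^1*43 + (-1)^2*42 + (-1)^3*38 + (-1)^4*? + (-1)^5*54=0
rank(M)=80


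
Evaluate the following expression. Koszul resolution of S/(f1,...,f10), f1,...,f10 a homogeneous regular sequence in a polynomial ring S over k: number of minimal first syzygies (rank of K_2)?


Regular sequence => Koszul complex is the minimal free resolution.
Syz_1 minimally generated by Koszul relations f_i*e_j - f_j*e_i (i<j): mu(Syz_1) = beta_2 = C(m,2) = m(m-1)/2
m=10
10*9/2 = 45


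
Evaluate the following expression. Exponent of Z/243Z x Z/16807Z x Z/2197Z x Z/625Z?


Exponent = lcm of the cyclic orders; pairwise coprime => product.
3^5*7^5*13^3*5^4=243*16807*2197*625=5607981185625


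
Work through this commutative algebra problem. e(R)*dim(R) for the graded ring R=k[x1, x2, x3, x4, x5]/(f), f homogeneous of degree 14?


e(R)=deg(f)=14, dim(R)=5-1=4
e*dim=14*4=56


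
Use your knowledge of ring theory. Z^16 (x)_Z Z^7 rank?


rank(M(x)N) = rank(M)*rank(N)
16*7 = 112


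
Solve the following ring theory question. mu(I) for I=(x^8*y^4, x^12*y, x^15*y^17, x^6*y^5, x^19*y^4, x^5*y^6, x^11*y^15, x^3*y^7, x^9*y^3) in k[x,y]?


Remove redundant (divisible by others).
x^11*y^15 redundant.
x^15*y^17 redundant.
x^19*y^4 redundant.
Min: x^12*y, x^9*y^3, x^8*y^4, x^6*y^5, x^5*y^6, x^3*y^7
Count=6


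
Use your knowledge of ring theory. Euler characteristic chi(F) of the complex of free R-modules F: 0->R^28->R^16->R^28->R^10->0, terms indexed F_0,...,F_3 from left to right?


chi = sum (-1)^i * rank:
(-1)^0*28=28
(-1)^1*16=-16
(-1)^2*28=28
(-1)^3*10=-10
chi=30


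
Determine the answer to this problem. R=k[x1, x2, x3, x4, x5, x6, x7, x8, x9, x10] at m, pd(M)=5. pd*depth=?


pd+depth=10
depth=10-5=5
pd*depth=5*5=25


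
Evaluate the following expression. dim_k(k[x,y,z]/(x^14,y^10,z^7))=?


Basis: x^iy^jz^k, i<14,j<10,k<7
14*10*7=980


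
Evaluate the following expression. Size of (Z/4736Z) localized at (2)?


2-primary part: 4736=2^7*37
Size=2^7=128


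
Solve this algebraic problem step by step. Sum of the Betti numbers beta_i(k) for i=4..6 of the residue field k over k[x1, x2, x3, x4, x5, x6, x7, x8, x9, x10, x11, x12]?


Koszul resolution: beta_i(k)=C(n,i), n=12
C(12,4)=495, C(12,5)=792, C(12,6)=924
Sum=2211


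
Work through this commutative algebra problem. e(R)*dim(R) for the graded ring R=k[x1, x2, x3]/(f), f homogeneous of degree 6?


e(R)=deg(f)=6, dim(R)=3-1=2
e*dim=6*2=12


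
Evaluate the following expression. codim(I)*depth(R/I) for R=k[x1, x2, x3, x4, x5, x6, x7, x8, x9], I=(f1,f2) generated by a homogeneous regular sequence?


codim=2, depth=dim(R/I)=9-2=7
Product=2*7=14


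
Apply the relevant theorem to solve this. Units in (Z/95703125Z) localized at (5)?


Local ring = Z/1953125Z.
phi(1953125) = 5^8*(5-1) = 1562500


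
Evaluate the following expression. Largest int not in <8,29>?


gcd(8,29)=1 => F=ab-a-b=8*29-8-29=232-37=195


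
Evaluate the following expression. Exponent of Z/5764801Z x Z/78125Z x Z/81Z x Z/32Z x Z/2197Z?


Exponent = lcm of the cyclic orders; pairwise coprime => product.
7^8*5^7*3^4*2^5*13^3=5764801*78125*81*32*2197=2564716728892500000


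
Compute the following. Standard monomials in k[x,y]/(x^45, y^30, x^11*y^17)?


k[x,y]/I, I = (x^45, y^30, x^11*y^17)
Rect: 45x30=1350. Corner: (45-11)x(30-17)=442.
dim = 1350-442 = 908


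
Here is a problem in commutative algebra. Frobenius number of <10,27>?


gcd(10,27)=1 => F=ab-a-b=10*27-10-27=270-37=233


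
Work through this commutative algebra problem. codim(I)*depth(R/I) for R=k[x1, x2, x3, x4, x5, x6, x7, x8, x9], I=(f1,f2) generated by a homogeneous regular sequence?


codim=2, depth=dim(R/I)=9-2=7
Product=2*7=14


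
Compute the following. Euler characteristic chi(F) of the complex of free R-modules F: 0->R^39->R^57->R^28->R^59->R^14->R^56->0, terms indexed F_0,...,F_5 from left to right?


chi = sum (-1)^i * rank:
(-1)^0*39=39
(-1)^1*57=-57
(-1)^2*28=28
(-1)^3*59=-59
(-1)^4*14=14
(-1)^5*56=-56
chi=-91


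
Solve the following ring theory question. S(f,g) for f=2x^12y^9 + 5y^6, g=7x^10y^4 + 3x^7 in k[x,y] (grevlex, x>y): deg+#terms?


LT(f)=2x^12y^9, LT(g)=7x^10y^4
lcm(LM)=x^12y^9
S(f,g) (scaled by 14 to clear denominators) = 7*f - 2x^2y^5*g = -6x^9y^5 + 35y^6
2 terms, deg 14.
14+2=16


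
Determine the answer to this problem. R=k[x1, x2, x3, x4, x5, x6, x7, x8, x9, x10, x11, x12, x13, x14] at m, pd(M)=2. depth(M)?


pd+depth=depth(R)=14
depth=14-2=12


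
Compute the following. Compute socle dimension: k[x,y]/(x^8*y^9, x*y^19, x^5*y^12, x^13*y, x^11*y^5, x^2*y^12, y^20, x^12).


Socle = ann(m) = span of standard monomials u with x*u, y*u in I (staircase corners).
Redundant generators: x^13*y, x^5*y^12
Minimal generators: x^12, x^11*y^5, x^8*y^9, x^2*y^12, x*y^19, y^20
Corners: y^19, xy^18, x^7y^11, x^10y^8, x^11y^4
Socle dim=5


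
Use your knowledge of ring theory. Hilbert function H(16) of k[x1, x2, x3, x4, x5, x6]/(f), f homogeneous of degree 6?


C(21,5)-C(15,5)=20349-3003=17346


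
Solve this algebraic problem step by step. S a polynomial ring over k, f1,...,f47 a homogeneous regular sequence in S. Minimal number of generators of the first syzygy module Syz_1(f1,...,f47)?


Regular sequence => Koszul complex is the minimal free resolution.
Syz_1 minimally generated by Koszul relations f_i*e_j - f_j*e_i (i<j): mu(Syz_1) = beta_2 = C(m,2) = m(m-1)/2
m=47
47*46/2 = 1081


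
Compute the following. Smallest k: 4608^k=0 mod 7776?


4608^k mod 7776:
k=1: 4608
k=2: 5184
k=3: 0
First zero at k = 3


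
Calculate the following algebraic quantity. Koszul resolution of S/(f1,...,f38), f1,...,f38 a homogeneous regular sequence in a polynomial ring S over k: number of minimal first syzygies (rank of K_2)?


Regular sequence => Koszul complex is the minimal free resolution.
Syz_1 minimally generated by Koszul relations f_i*e_j - f_j*e_i (i<j): mu(Syz_1) = beta_2 = C(m,2) = m(m-1)/2
m=38
38*37/2 = 703


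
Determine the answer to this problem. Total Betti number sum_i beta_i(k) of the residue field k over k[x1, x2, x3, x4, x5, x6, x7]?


Koszul resolution: beta_i(k)=C(n,i), n=7
sum_i C(7,i) = 2^7 = 128


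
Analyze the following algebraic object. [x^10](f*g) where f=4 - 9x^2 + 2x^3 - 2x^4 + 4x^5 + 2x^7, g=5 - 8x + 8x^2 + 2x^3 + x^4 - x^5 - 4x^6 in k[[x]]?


[x^10] = sum a_i*b_j, i+j=10
  -2*-4=8
  4*-1=-4
  2*2=4
Sum=8


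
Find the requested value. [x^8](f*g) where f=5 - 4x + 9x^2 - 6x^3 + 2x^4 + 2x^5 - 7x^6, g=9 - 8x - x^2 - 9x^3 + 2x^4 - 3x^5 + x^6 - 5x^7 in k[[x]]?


[x^8] = sum a_i*b_j, i+j=8
  -4*-5=20
  9*1=9
  -6*-3=18
  2*2=4
  2*-9=-18
  -7*-1=7
Sum=40


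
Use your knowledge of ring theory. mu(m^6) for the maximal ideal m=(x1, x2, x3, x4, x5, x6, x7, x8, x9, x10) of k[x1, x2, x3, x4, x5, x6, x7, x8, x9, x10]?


Graded Nakayama: mu(m^d) = dim_k (m^d/m^(d+1)) = #degree-6 monomials in 10 vars
C(n+d-1,d)=C(15,6)=5005


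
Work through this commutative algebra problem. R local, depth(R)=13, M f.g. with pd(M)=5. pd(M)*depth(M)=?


pd+depth=13
depth=13-5=8
pd*depth=5*8=40


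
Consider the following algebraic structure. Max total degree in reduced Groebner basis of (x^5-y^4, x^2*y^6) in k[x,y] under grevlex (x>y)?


LT(f1)=x^5, LT(f2)=x^2y^6, lcm=x^5y^6
S(f1,f2) = y^6*f1 - x^3*f2 = -y^10
Reduced GB = {f1, f2, y^10}; degrees 5, 8, 10
Max = 10


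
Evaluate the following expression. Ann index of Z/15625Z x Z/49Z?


Exponent = lcm of the cyclic orders; pairwise coprime => product.
5^6*7^2=15625*49=765625


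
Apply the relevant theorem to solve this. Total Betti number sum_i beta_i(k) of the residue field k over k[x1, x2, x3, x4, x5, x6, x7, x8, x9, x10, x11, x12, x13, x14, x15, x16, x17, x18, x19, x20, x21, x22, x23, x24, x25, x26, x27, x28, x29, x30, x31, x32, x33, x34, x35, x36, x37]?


Koszul resolution: beta_i(k)=C(n,i), n=37
sum_i C(37,i) = 2^37 = 137438953472


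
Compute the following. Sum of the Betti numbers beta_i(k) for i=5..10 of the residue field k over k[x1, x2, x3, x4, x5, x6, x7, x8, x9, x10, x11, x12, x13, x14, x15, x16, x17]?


Koszul resolution: beta_i(k)=C(n,i), n=17
C(17,5)=6188, C(17,6)=12376, C(17,7)=19448, C(17,8)=24310, C(17,9)=24310, C(17,10)=19448
Sum=106080


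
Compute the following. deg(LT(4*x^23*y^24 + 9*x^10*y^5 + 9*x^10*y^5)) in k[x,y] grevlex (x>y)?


LT: 4*x^23*y^24
deg_x=23, deg_y=24
Total=23+24=47


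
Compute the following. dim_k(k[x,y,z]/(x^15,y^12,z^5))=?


Basis: x^iy^jz^k, i<15,j<12,k<5
15*12*5=900


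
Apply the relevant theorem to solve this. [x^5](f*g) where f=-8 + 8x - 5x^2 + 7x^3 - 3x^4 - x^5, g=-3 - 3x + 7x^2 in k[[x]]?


[x^5] = sum a_i*b_j, i+j=5
  7*7=49
  -3*-3=9
  -1*-3=3
Sum=61


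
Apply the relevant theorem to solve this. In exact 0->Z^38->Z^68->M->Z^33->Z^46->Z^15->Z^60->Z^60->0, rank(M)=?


Alt sum=0:
(-1)^0*38 + (-1)^1*68 + (-1)^2*? + (-1)^3*33 + (-1)^4*46 + (-1)^5*15 + (-1)^6*60 + (-1)^7*60=0
rank(M)=32


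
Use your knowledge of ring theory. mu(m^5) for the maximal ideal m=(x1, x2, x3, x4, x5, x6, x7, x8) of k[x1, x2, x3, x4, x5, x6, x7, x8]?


Graded Nakayama: mu(m^d) = dim_k (m^d/m^(d+1)) = #degree-5 monomials in 8 vars
C(n+d-1,d)=C(12,5)=792


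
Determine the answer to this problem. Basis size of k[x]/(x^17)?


Basis: 1,x,...,x^16
dim=17


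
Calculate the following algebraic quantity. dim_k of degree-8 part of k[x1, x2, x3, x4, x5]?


C(d+n-1,n-1)=C(12,4)=495


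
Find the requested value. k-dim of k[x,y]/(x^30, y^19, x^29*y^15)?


k[x,y]/I, I = (x^30, y^19, x^29*y^15)
Rect: 30x19=570. Corner: (30-29)x(19-15)=4.
dim = 570-4 = 566


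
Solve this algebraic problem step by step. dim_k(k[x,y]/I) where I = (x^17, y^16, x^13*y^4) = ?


k[x,y]/I, I = (x^17, y^16, x^13*y^4)
Rect: 17x16=272. Corner: (17-13)x(16-4)=48.
dim = 272-48 = 224


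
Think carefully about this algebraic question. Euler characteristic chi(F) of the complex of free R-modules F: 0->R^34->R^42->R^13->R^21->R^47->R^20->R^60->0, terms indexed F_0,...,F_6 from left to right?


chi = sum (-1)^i * rank:
(-1)^0*34=34
(-1)^1*42=-42
(-1)^2*13=13
(-1)^3*21=-21
(-1)^4*47=47
(-1)^5*20=-20
(-1)^6*60=60
chi=71


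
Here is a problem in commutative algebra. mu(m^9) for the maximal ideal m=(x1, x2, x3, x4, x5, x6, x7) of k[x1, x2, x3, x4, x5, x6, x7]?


Graded Nakayama: mu(m^d) = dim_k (m^d/m^(d+1)) = #degree-9 monomials in 7 vars
C(n+d-1,d)=C(15,9)=5005


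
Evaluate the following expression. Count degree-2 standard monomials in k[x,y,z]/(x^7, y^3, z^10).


Need i<7, j<3, k<10 with i+j+k=2.
For each i, j ranges over max(0,2-i-9)..min(2,2-i):
  i=0: j in [0,2] -> 3
  i=1: j in [0,1] -> 2
  i=2: j in [0,0] -> 1
H(2) = 3+2+1 = 6


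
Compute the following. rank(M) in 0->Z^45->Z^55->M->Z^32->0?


Alt sum=0:
(-1)^0*45 + (-1)^1*55 + (-1)^2*? + (-1)^3*32=0
rank(M)=42


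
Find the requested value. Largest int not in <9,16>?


gcd(9,16)=1 => F=ab-a-b=9*16-9-16=144-25=119


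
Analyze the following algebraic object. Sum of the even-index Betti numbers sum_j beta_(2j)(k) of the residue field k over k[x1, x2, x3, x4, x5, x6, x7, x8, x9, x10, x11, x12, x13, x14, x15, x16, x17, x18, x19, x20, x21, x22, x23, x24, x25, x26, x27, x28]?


Koszul resolution: beta_i(k)=C(n,i), n=28
sum_even C(28,i) = 2^(n-1) = 2^27 = 134217728


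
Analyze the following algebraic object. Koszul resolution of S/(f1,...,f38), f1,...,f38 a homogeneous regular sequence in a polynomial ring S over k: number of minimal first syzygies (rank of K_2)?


Regular sequence => Koszul complex is the minimal free resolution.
Syz_1 minimally generated by Koszul relations f_i*e_j - f_j*e_i (i<j): mu(Syz_1) = beta_2 = C(m,2) = m(m-1)/2
m=38
38*37/2 = 703


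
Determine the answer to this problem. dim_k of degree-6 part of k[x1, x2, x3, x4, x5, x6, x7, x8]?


C(d+n-1,n-1)=C(13,7)=1716


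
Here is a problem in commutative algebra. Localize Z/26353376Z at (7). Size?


7-primary part: 26353376=7^7*32
Size=7^7=823543


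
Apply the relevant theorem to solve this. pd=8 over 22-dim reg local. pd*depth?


pd+depth=22
depth=22-8=14
pd*depth=8*14=112


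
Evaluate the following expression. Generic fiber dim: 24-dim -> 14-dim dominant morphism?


dim(fiber)=dim(X)-dim(Y)=24-14=10


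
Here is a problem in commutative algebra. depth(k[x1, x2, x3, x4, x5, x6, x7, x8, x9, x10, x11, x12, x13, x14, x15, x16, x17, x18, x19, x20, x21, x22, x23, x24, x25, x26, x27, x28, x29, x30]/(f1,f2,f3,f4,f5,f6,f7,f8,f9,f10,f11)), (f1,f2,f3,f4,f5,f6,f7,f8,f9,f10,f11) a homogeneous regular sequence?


depth(R)=30
depth(R/I)=30-11=19


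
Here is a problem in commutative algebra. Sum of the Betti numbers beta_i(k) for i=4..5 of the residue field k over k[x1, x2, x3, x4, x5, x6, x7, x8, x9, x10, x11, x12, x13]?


Koszul resolution: beta_i(k)=C(n,i), n=13
C(13,4)=715, C(13,5)=1287
Sum=2002


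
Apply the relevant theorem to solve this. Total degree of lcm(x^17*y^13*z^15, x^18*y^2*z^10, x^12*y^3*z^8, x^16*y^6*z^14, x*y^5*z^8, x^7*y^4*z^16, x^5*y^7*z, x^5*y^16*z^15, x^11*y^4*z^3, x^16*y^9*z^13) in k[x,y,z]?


lcm = componentwise max:
x: max(17,18,12,16,1,7,5,5,11,16)=18
y: max(13,2,3,6,5,4,7,16,4,9)=16
z: max(15,10,8,14,8,16,1,15,3,13)=16
Total=18+16+16=50


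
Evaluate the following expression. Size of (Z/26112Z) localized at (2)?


2-primary part: 26112=2^9*51
Size=2^9=512


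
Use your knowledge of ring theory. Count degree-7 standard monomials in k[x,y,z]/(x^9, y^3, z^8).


Need i<9, j<3, k<8 with i+j+k=7.
For each i, j ranges over max(0,7-i-7)..min(2,7-i):
  i=0: j in [0,2] -> 3
  i=1: j in [0,2] -> 3
  i=2: j in [0,2] -> 3
  i=3: j in [0,2] -> 3
  i=4: j in [0,2] -> 3
  i=5: j in [0,2] -> 3
  i=6: j in [0,1] -> 2
  i=7: j in [0,0] -> 1
H(7) = 3+3+3+3+3+3+2+1 = 21


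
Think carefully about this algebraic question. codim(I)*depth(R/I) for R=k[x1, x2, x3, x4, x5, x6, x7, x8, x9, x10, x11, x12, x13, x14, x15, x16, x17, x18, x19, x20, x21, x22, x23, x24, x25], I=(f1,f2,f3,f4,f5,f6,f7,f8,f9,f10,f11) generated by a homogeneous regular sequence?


codim=11, depth=dim(R/I)=25-11=14
Product=11*14=154


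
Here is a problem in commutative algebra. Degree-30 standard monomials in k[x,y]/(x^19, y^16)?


k[x,y], I = (x^19, y^16), d = 30
Need i < 19 and d-i < 16.
Range: 15 <= i <= 18.
H(30) = 4


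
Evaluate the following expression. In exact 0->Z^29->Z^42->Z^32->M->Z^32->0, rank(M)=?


Alt sum=0:
(-1)^0*29 + (-1)^1*42 + (-1)^2*32 + (-1)^3*? + (-1)^4*32=0
rank(M)=51


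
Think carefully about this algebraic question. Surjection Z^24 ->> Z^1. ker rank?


rank(ker) = 24-1 = 23


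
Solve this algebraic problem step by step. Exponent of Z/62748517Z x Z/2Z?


Exponent = lcm of the cyclic orders; pairwise coprime => product.
13^7*2^1=62748517*2=125497034


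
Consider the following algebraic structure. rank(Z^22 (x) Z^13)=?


rank(M(x)N) = rank(M)*rank(N)
22*13 = 286


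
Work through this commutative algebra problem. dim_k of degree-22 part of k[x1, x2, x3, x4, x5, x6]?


C(d+n-1,n-1)=C(27,5)=80730


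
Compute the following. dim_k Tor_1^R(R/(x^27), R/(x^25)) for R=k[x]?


Tor_1(R/I,R/J)=(I cap J)/IJ=(x^27)/(x^52)
dim=52-27=min(27,25)=25


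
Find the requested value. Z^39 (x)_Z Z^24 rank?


rank(M(x)N) = rank(M)*rank(N)
39*24 = 936


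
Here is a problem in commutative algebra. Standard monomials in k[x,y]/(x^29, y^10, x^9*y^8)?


k[x,y]/I, I = (x^29, y^10, x^9*y^8)
Rect: 29x10=290. Corner: (29-9)x(10-8)=40.
dim = 290-40 = 250


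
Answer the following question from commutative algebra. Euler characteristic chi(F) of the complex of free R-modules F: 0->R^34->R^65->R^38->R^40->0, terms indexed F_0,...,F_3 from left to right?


chi = sum (-1)^i * rank:
(-1)^0*34=34
(-1)^1*65=-65
(-1)^2*38=38
(-1)^3*40=-40
chi=-33


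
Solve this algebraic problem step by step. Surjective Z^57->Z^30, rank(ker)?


rank(ker) = 57-30 = 27


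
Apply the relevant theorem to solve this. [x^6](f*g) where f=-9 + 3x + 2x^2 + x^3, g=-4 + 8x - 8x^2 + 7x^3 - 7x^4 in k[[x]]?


[x^6] = sum a_i*b_j, i+j=6
  2*-7=-14
  1*7=7
Sum=-7


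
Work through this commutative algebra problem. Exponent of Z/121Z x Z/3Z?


Exponent = lcm of the cyclic orders; pairwise coprime => product.
11^2*3^1=121*3=363


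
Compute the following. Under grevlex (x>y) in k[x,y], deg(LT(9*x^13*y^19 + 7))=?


LT: 9*x^13*y^19
deg_x=13, deg_y=19
Total=13+19=32


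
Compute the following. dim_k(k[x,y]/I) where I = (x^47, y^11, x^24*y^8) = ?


k[x,y]/I, I = (x^47, y^11, x^24*y^8)
Rect: 47x11=517. Corner: (47-24)x(11-8)=69.
dim = 517-69 = 448


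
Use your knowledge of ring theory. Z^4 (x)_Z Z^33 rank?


rank(M(x)N) = rank(M)*rank(N)
4*33 = 132


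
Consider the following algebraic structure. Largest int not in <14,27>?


gcd(14,27)=1 => F=ab-a-b=14*27-14-27=378-41=337


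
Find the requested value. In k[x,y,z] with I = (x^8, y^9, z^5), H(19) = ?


Need i<8, j<9, k<5 with i+j+k=19.
For each i, j ranges over max(0,19-i-4)..min(8,19-i):
  i=0: j in [15,8] -> 0
  i=1: j in [14,8] -> 0
  i=2: j in [13,8] -> 0
  i=3: j in [12,8] -> 0
  i=4: j in [11,8] -> 0
  i=5: j in [10,8] -> 0
  i=6: j in [9,8] -> 0
  i=7: j in [8,8] -> 1
H(19) = 0+0+0+0+0+0+0+1 = 1


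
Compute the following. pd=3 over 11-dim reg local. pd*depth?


pd+depth=11
depth=11-3=8
pd*depth=3*8=24


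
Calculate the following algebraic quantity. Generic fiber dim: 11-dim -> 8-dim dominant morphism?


dim(fiber)=dim(X)-dim(Y)=11-8=3


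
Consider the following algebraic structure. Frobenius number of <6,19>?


gcd(6,19)=1 => F=ab-a-b=6*19-6-19=114-25=89


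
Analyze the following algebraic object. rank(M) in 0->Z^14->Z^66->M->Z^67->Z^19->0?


Alt sum=0:
(-1)^0*14 + (-1)^1*66 + (-1)^2*? + (-1)^3*67 + (-1)^4*19=0
rank(M)=100


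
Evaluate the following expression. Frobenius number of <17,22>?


gcd(17,22)=1 => F=ab-a-b=17*22-17-22=374-39=335


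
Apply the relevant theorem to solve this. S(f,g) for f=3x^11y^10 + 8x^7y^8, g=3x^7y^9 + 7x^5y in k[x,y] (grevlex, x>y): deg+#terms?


LT(f)=3x^11y^10, LT(g)=3x^7y^9
lcm(LM)=x^11y^10
S(f,g) (scaled by 9 to clear denominators) = 3*f - 3x^4y*g = 24x^7y^8 - 21x^9y^2
2 terms, deg 15.
15+2=17


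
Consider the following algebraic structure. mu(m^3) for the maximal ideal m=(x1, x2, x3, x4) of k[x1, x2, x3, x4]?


Graded Nakayama: mu(m^d) = dim_k (m^d/m^(d+1)) = #degree-3 monomials in 4 vars
C(n+d-1,d)=C(6,3)=20


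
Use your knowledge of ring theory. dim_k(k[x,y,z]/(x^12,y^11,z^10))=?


Basis: x^iy^jz^k, i<12,j<11,k<10
12*11*10=1320


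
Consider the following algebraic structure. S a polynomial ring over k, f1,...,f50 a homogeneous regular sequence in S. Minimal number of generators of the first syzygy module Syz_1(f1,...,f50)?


Regular sequence => Koszul complex is the minimal free resolution.
Syz_1 minimally generated by Koszul relations f_i*e_j - f_j*e_i (i<j): mu(Syz_1) = beta_2 = C(m,2) = m(m-1)/2
m=50
50*49/2 = 1225


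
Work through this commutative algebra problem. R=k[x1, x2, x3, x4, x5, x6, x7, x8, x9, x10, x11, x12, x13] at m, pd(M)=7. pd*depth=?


pd+depth=13
depth=13-7=6
pd*depth=7*6=42


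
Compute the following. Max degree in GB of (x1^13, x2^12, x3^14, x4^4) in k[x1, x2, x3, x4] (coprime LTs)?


Pure powers, coprime LTs => already GB.
Degrees: 13, 12, 14, 4
Max=14


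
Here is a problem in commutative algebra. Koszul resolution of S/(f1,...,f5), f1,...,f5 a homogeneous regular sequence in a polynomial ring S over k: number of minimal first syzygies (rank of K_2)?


Regular sequence => Koszul complex is the minimal free resolution.
Syz_1 minimally generated by Koszul relations f_i*e_j - f_j*e_i (i<j): mu(Syz_1) = beta_2 = C(m,2) = m(m-1)/2
m=5
5*4/2 = 10


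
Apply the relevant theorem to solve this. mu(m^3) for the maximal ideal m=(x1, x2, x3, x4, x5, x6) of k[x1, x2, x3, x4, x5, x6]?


Graded Nakayama: mu(m^d) = dim_k (m^d/m^(d+1)) = #degree-3 monomials in 6 vars
C(n+d-1,d)=C(8,3)=56


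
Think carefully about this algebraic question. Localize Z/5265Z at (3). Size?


3-primary part: 5265=3^4*65
Size=3^4=81


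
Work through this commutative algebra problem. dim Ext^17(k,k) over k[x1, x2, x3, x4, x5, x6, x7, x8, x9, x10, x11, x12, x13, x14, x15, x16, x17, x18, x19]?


C(n,i)=C(19,17)=171


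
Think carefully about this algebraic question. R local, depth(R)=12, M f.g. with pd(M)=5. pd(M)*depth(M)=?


pd+depth=12
depth=12-5=7
pd*depth=5*7=35


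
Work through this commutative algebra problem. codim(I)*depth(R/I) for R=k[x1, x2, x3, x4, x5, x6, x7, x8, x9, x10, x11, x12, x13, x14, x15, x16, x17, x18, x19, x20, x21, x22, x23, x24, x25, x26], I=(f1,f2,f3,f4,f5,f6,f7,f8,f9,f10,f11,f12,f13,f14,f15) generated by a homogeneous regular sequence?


codim=15, depth=dim(R/I)=26-15=11
Product=15*11=165


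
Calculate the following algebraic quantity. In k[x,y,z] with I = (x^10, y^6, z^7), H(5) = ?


Need i<10, j<6, k<7 with i+j+k=5.
For each i, j ranges over max(0,5-i-6)..min(5,5-i):
  i=0: j in [0,5] -> 6
  i=1: j in [0,4] -> 5
  i=2: j in [0,3] -> 4
  i=3: j in [0,2] -> 3
  i=4: j in [0,1] -> 2
  i=5: j in [0,0] -> 1
H(5) = 6+5+4+3+2+1 = 21


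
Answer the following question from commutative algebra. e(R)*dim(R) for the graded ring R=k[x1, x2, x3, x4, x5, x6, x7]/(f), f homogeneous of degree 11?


e(R)=deg(f)=11, dim(R)=7-1=6
e*dim=11*6=66


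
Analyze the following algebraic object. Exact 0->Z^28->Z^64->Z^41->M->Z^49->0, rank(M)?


Alt sum=0:
(-1)^0*28 + (-1)^1*64 + (-1)^2*41 + (-1)^3*? + (-1)^4*49=0
rank(M)=54


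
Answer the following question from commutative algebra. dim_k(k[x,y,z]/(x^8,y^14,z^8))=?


Basis: x^iy^jz^k, i<8,j<14,k<8
8*14*8=896


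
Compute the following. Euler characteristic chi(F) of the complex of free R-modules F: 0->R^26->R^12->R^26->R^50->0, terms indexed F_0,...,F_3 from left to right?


chi = sum (-1)^i * rank:
(-1)^0*26=26
(-1)^1*12=-12
(-1)^2*26=26
(-1)^3*50=-50
chi=-10


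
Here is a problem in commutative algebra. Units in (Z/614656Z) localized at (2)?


Local ring = Z/256Z.
phi(256) = 2^7*(2-1) = 128


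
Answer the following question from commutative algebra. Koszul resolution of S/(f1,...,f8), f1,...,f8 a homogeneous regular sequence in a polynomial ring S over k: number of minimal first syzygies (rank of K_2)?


Regular sequence => Koszul complex is the minimal free resolution.
Syz_1 minimally generated by Koszul relations f_i*e_j - f_j*e_i (i<j): mu(Syz_1) = beta_2 = C(m,2) = m(m-1)/2
m=8
8*7/2 = 28


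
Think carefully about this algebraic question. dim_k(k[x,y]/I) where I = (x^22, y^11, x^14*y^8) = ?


k[x,y]/I, I = (x^22, y^11, x^14*y^8)
Rect: 22x11=242. Corner: (22-14)x(11-8)=24.
dim = 242-24 = 218


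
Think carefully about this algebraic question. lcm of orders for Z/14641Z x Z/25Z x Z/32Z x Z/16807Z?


Exponent = lcm of the cyclic orders; pairwise coprime => product.
11^4*5^2*2^5*7^5=14641*25*32*16807=196857029600


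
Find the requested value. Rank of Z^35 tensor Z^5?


rank(M(x)N) = rank(M)*rank(N)
35*5 = 175


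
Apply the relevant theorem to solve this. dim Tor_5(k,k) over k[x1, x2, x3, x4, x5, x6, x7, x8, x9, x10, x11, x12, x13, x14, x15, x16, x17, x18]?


Koszul: C(n,i)=C(18,5)=8568


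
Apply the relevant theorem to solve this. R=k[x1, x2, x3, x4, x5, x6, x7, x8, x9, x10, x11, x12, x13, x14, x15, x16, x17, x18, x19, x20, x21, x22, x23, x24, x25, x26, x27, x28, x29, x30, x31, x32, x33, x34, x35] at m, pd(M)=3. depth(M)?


pd+depth=depth(R)=35
depth=35-3=32


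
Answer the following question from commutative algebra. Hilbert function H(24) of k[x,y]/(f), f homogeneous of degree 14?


H(t)=d for t>=d-1.
d=14, t=24
H(24)=14


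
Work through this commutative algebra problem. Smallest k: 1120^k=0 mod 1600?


1120^k mod 1600:
k=1: 1120
k=2: 0
First zero at k = 2


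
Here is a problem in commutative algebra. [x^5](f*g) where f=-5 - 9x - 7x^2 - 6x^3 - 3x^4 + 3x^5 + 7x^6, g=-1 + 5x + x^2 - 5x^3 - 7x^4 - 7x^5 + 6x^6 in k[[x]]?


[x^5] = sum a_i*b_j, i+j=5
  -5*-7=35
  -9*-7=63
  -7*-5=35
  -6*1=-6
  -3*5=-15
  3*-1=-3
Sum=109


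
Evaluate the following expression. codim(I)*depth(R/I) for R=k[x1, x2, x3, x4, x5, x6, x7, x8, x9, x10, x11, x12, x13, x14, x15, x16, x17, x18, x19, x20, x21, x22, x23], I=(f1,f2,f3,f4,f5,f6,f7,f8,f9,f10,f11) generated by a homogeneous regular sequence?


codim=11, depth=dim(R/I)=23-11=12
Product=11*12=132


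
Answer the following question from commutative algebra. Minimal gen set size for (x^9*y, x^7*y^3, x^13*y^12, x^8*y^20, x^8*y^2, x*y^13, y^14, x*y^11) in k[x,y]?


Remove redundant (divisible by others).
x^8*y^20 redundant.
x^13*y^12 redundant.
x*y^13 redundant.
Min: x^9*y, x^8*y^2, x^7*y^3, x*y^11, y^14
Count=5


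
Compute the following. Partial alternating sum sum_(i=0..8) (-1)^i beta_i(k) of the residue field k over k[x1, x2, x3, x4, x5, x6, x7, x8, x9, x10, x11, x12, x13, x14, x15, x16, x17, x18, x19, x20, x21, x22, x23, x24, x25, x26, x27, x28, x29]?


Koszul resolution: beta_i(k)=C(n,i), n=29
sum_(i=0..p) (-1)^i C(n,i) = (-1)^p C(n-1,p)
(-1)^8*C(28,8) = (-1)^8*3108105 = 3108105


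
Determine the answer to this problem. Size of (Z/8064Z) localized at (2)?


2-primary part: 8064=2^7*63
Size=2^7=128


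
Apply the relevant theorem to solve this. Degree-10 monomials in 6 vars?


C(d+n-1,n-1)=C(15,5)=3003


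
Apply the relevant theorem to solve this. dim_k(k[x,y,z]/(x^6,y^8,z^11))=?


Basis: x^iy^jz^k, i<6,j<8,k<11
6*8*11=528


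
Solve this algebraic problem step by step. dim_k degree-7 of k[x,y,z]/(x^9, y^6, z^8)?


Need i<9, j<6, k<8 with i+j+k=7.
For each i, j ranges over max(0,7-i-7)..min(5,7-i):
  i=0: j in [0,5] -> 6
  i=1: j in [0,5] -> 6
  i=2: j in [0,5] -> 6
  i=3: j in [0,4] -> 5
  i=4: j in [0,3] -> 4
  i=5: j in [0,2] -> 3
  i=6: j in [0,1] -> 2
  i=7: j in [0,0] -> 1
H(7) = 6+6+6+5+4+3+2+1 = 33


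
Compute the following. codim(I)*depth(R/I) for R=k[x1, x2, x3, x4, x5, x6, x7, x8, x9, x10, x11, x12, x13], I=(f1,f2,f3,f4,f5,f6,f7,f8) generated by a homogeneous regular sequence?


codim=8, depth=dim(R/I)=13-8=5
Product=8*5=40


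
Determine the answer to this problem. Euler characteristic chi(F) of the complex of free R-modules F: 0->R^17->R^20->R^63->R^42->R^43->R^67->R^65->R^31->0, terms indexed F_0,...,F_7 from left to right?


chi = sum (-1)^i * rank:
(-1)^0*17=17
(-1)^1*20=-20
(-1)^2*63=63
(-1)^3*42=-42
(-1)^4*43=43
(-1)^5*67=-67
(-1)^6*65=65
(-1)^7*31=-31
chi=28


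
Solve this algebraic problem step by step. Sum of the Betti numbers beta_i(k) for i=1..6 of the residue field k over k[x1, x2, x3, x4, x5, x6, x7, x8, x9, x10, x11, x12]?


Koszul resolution: beta_i(k)=C(n,i), n=12
C(12,1)=12, C(12,2)=66, C(12,3)=220, C(12,4)=495, C(12,5)=792, C(12,6)=924
Sum=2509


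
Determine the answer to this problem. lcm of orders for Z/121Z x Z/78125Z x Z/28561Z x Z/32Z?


Exponent = lcm of the cyclic orders; pairwise coprime => product.
11^2*5^7*13^4*2^5=121*78125*28561*32=8639702500000


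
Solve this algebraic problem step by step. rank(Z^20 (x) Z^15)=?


rank(M(x)N) = rank(M)*rank(N)
20*15 = 300


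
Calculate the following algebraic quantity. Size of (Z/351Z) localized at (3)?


3-primary part: 351=3^3*13
Size=3^3=27


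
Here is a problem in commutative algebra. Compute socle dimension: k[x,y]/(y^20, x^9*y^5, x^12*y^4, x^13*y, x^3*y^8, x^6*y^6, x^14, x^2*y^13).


Socle = ann(m) = span of standard monomials u with x*u, y*u in I (staircase corners).
Minimal generators: x^14, x^13*y, x^12*y^4, x^9*y^5, x^6*y^6, x^3*y^8, x^2*y^13, y^20
Corners: xy^19, x^2y^12, x^5y^7, x^8y^5, x^11y^4, x^12y^3, x^13
Socle dim=7


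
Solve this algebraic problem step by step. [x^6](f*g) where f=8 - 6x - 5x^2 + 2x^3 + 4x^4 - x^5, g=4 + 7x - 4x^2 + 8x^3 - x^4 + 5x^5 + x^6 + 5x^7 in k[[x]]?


[x^6] = sum a_i*b_j, i+j=6
  8*1=8
  -6*5=-30
  -5*-1=5
  2*8=16
  4*-4=-16
  -1*7=-7
Sum=-24


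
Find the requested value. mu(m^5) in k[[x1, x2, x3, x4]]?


C(n+d-1,d)=C(8,5)=56


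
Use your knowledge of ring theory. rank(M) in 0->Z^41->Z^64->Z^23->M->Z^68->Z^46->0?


Alt sum=0:
(-1)^0*41 + (-1)^1*64 + (-1)^2*23 + (-1)^3*? + (-1)^4*68 + (-1)^5*46=0
rank(M)=22


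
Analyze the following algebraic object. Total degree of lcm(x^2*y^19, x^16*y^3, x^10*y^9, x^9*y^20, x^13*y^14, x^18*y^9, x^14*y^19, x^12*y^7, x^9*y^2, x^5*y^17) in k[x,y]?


lcm = componentwise max:
x: max(2,16,10,9,13,18,14,12,9,5)=18
y: max(19,3,9,20,14,9,19,7,2,17)=20
Total=18+20=38


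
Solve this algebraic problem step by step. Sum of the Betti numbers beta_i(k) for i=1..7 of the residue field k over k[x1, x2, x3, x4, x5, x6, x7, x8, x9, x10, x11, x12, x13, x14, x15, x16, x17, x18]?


Koszul resolution: beta_i(k)=C(n,i), n=18
C(18,1)=18, C(18,2)=153, C(18,3)=816, C(18,4)=3060, C(18,5)=8568, C(18,6)=18564, C(18,7)=31824
Sum=63003


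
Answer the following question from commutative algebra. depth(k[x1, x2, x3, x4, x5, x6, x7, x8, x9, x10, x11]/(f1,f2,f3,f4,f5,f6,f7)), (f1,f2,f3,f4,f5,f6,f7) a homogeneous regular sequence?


depth(R)=11
depth(R/I)=11-7=4


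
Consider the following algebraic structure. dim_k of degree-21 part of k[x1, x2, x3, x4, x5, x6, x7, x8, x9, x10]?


C(d+n-1,n-1)=C(30,9)=14307150


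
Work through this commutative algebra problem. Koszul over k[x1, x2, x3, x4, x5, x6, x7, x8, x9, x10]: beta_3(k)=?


C(n,i)=C(10,3)=120


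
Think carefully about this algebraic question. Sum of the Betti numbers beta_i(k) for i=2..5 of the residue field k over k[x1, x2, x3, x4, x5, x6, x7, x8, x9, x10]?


Koszul resolution: beta_i(k)=C(n,i), n=10
C(10,2)=45, C(10,3)=120, C(10,4)=210, C(10,5)=252
Sum=627


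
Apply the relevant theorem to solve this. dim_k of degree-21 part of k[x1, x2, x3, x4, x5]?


C(d+n-1,n-1)=C(25,4)=12650


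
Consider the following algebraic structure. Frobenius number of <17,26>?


gcd(17,26)=1 => F=ab-a-b=17*26-17-26=442-43=399


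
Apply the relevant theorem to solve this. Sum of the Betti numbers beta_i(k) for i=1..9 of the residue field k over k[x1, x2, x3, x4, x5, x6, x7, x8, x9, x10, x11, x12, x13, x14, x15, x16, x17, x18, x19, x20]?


Koszul resolution: beta_i(k)=C(n,i), n=20
C(20,1)=20, C(20,2)=190, C(20,3)=1140, C(20,4)=4845, C(20,5)=15504, C(20,6)=38760, C(20,7)=77520, C(20,8)=125970, C(20,9)=167960
Sum=431909


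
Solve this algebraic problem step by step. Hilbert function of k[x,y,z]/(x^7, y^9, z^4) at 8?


Need i<7, j<9, k<4 with i+j+k=8.
For each i, j ranges over max(0,8-i-3)..min(8,8-i):
  i=0: j in [5,8] -> 4
  i=1: j in [4,7] -> 4
  i=2: j in [3,6] -> 4
  i=3: j in [2,5] -> 4
  i=4: j in [1,4] -> 4
  i=5: j in [0,3] -> 4
  i=6: j in [0,2] -> 3
H(8) = 4+4+4+4+4+4+3 = 27


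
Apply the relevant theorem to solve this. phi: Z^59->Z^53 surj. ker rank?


rank(ker) = 59-53 = 6


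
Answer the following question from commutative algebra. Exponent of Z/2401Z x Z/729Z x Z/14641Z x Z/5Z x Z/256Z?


Exponent = lcm of the cyclic orders; pairwise coprime => product.
7^4*3^6*11^4*5^1*2^8=2401*729*14641*5*256=32802005617920


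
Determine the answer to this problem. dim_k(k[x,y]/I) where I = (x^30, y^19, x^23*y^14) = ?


k[x,y]/I, I = (x^30, y^19, x^23*y^14)
Rect: 30x19=570. Corner: (30-23)x(19-14)=35.
dim = 570-35 = 535


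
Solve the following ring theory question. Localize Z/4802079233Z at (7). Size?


7-primary part: 4802079233=7^10*17
Size=7^10=282475249


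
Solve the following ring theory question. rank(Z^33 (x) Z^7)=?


rank(M(x)N) = rank(M)*rank(N)
33*7 = 231


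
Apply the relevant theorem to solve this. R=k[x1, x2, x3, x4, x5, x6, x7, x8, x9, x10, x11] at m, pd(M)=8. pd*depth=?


pd+depth=11
depth=11-8=3
pd*depth=8*3=24


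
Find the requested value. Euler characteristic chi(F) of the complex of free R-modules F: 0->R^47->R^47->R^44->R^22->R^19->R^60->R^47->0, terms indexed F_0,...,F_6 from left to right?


chi = sum (-1)^i * rank:
(-1)^0*47=47
(-1)^1*47=-47
(-1)^2*44=44
(-1)^3*22=-22
(-1)^4*19=19
(-1)^5*60=-60
(-1)^6*47=47
chi=28


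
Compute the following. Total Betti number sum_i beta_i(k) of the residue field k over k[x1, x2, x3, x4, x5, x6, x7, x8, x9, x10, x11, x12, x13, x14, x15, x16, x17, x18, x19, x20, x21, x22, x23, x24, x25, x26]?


Koszul resolution: beta_i(k)=C(n,i), n=26
sum_i C(26,i) = 2^26 = 67108864


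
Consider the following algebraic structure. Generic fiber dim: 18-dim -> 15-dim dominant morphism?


dim(fiber)=dim(X)-dim(Y)=18-15=3


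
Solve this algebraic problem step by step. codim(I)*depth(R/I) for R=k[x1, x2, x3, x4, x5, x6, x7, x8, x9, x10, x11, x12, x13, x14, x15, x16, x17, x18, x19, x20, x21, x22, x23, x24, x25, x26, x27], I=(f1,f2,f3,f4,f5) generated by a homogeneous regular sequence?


codim=5, depth=dim(R/I)=27-5=22
Product=5*22=110


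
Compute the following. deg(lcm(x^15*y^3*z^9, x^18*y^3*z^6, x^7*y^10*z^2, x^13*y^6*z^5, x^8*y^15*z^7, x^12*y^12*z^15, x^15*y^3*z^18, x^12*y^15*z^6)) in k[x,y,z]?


lcm = componentwise max:
x: max(15,18,7,13,8,12,15,12)=18
y: max(3,3,10,6,15,12,3,15)=15
z: max(9,6,2,5,7,15,18,6)=18
Total=18+15+18=51


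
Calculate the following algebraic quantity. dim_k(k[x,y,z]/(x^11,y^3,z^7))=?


Basis: x^iy^jz^k, i<11,j<3,k<7
11*3*7=231


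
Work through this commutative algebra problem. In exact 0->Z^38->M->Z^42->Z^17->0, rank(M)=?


Alt sum=0:
(-1)^0*38 + (-1)^1*? + (-1)^2*42 + (-1)^3*17=0
rank(M)=63


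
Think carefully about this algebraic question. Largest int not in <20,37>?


gcd(20,37)=1 => F=ab-a-b=20*37-20-37=740-57=683


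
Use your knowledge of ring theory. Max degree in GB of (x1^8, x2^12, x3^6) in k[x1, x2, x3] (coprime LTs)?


Pure powers, coprime LTs => already GB.
Degrees: 8, 12, 6
Max=12


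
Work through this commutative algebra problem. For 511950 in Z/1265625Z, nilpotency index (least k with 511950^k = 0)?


511950^k mod 1265625:
k=1: 511950
k=2: 849375
k=3: 421875
k=4: 0
First zero at k = 4


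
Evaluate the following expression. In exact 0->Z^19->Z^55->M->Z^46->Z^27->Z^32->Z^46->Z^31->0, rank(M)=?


Alt sum=0:
(-1)^0*19 + (-1)^1*55 + (-1)^2*? + (-1)^3*46 + (-1)^4*27 + (-1)^5*32 + (-1)^6*46 + (-1)^7*31=0
rank(M)=72


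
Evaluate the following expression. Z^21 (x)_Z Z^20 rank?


rank(M(x)N) = rank(M)*rank(N)
21*20 = 420


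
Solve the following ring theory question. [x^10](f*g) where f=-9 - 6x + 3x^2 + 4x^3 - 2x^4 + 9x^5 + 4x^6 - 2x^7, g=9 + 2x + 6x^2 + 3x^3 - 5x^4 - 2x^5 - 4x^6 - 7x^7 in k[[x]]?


[x^10] = sum a_i*b_j, i+j=10
  4*-7=-28
  -2*-4=8
  9*-2=-18
  4*-5=-20
  -2*3=-6
Sum=-64


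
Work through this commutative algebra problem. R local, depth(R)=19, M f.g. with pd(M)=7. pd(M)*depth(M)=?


pd+depth=19
depth=19-7=12
pd*depth=7*12=84


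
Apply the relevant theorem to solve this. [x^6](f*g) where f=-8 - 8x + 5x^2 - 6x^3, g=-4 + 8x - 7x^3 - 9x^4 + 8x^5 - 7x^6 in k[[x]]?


[x^6] = sum a_i*b_j, i+j=6
  -8*-7=56
  -8*8=-64
  5*-9=-45
  -6*-7=42
Sum=-11


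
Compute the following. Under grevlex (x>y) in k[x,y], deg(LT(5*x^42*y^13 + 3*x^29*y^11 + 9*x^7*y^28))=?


LT: 5*x^42*y^13
deg_x=42, deg_y=13
Total=42+13=55


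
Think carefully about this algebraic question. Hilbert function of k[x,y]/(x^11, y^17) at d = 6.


k[x,y], I = (x^11, y^17), d = 6
Need i < 11 and d-i < 17.
Range: 0 <= i <= 6.
H(6) = 7


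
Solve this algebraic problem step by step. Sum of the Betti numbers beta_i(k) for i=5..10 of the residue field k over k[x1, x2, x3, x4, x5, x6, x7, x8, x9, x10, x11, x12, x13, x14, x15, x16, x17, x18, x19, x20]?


Koszul resolution: beta_i(k)=C(n,i), n=20
C(20,5)=15504, C(20,6)=38760, C(20,7)=77520, C(20,8)=125970, C(20,9)=167960, C(20,10)=184756
Sum=610470


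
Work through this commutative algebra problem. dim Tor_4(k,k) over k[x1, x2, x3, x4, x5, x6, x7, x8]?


Koszul: C(n,i)=C(8,4)=70


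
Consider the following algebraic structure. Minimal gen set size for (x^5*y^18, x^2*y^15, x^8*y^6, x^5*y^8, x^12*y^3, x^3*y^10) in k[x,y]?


Remove redundant (divisible by others).
x^5*y^18 redundant.
Min: x^12*y^3, x^8*y^6, x^5*y^8, x^3*y^10, x^2*y^15
Count=5


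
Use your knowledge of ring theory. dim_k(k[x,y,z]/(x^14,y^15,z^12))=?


Basis: x^iy^jz^k, i<14,j<15,k<12
14*15*12=2520


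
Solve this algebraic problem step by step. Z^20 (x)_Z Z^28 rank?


rank(M(x)N) = rank(M)*rank(N)
20*28 = 560


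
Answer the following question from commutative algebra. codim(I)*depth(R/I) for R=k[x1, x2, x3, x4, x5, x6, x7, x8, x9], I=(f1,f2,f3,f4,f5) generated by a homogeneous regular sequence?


codim=5, depth=dim(R/I)=9-5=4
Product=5*4=20


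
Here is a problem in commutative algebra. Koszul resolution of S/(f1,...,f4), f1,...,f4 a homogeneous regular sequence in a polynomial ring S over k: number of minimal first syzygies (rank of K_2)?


Regular sequence => Koszul complex is the minimal free resolution.
Syz_1 minimally generated by Koszul relations f_i*e_j - f_j*e_i (i<j): mu(Syz_1) = beta_2 = C(m,2) = m(m-1)/2
m=4
4*3/2 = 6


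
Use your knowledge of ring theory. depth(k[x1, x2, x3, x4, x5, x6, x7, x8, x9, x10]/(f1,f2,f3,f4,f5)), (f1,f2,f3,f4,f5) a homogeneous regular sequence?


depth(R)=10
depth(R/I)=10-5=5
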